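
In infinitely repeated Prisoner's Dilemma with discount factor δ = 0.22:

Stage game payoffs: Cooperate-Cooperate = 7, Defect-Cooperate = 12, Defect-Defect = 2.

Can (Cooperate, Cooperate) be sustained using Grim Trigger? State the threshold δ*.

δ* = 0.5; since δ = 0.22 < 0.5, cooperation cannot be sustained

Work:
For Grim Trigger:
Cooperate forever: 7/(1-δ)
Defect then punished: 12 + 2·δ/(1-δ)
Need: 7/(1-δ) ≥ 12 + 2·δ/(1-δ)
Solving: δ ≥ (T-R)/(T-P) = (12-7)/(12-2) = 0.5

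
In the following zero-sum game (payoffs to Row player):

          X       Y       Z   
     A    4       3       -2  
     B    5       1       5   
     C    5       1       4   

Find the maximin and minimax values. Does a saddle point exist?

Maximin = 1, Minimax = 3, Saddle: False

Work:
Row minimums: [-2, 1, 1] → maximin = 1
Column maximums: [5, 3, 5] → minimax = 3
No saddle point (maximin ≠ minimax). Mixed strategy needed.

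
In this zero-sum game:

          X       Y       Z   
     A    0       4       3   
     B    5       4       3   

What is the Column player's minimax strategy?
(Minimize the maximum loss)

Column should play Z, value = 3

Work:
Column player minimizes Row's maximum payoff:
Column X: max payoff to Row = 5
Column Y: max payoff to Row = 4
Column Z: max payoff to Row = 3
Minimum is 3, achieved by column Z.
Minimax strategy: Z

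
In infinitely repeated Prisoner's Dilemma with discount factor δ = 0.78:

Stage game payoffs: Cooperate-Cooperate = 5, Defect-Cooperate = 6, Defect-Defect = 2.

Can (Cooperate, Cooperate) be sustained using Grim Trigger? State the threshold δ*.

δ* = 0.25; since δ = 0.78 ≥ 0.25, cooperation can be sustained

Work:
For Grim Trigger:
Cooperate forever: 5/(1-δ)
Defect then punished: 6 + 2·δ/(1-δ)
Need: 5/(1-δ) ≥ 6 + 2·δ/(1-δ)
Solving: δ ≥ (T-R)/(T-P) = (6-5)/(6-2) = 0.25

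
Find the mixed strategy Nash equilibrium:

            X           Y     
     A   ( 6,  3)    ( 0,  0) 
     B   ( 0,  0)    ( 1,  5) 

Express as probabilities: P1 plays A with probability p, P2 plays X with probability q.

p = 0.625, q = 0.1429

Work:
Find probabilities that make opponent indifferent:
P2 chooses q to make P1 indifferent between A and B
P1 chooses p to make P2 indifferent between X and Y
Mixed NE: P1 plays (A: 0.625, B: 0.375), P2 plays (X: 0.1429, Y: 0.8571)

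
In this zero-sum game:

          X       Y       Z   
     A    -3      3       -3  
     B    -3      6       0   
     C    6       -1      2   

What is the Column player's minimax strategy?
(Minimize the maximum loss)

Column should play Z, value = 2

Work:
Column player minimizes Row's maximum payoff:
Column X: max payoff to Row = 6
Column Y: max payoff to Row = 6
Column Z: max payoff to Row = 2
Minimum is 2, achieved by column Z.
Minimax strategy: Z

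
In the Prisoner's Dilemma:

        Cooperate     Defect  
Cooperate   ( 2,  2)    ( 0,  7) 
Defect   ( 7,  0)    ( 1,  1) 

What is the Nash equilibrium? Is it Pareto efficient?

(Defect, Defect) is NE; not Pareto efficient

Work:
Defect dominates Cooperate for both players:
If P2 cooperates: Defect (7) > Cooperate (2)
If P2 defects: Defect (1) > Cooperate (0)
NE: (Defect, Defect) with payoff (1, 1)
But (Cooperate, Cooperate) = (2, 2) Pareto dominates (1, 1)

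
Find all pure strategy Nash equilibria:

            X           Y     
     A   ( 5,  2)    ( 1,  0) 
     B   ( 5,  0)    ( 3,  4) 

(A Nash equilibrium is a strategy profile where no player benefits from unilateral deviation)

Nash equilibrium: (A, X), (B, Y)

Work:
Best responses:
  P1 vs X: payoffs [5, 5] → best response A/B (payoff 5)
  P1 vs Y: payoffs [1, 3] → best response B (payoff 3)
  P2 vs A: payoffs [2, 0] → best response X (payoff 2)
  P2 vs B: payoffs [0, 4] → best response Y (payoff 4)
Mutual best responses: (A,X), (B,Y) → Nash equilibria.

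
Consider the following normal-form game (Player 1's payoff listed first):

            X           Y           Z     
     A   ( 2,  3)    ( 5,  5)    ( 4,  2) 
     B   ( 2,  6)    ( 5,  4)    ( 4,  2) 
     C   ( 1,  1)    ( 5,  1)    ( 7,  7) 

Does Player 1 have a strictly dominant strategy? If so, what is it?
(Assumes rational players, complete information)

No strictly dominant strategy exists for Player 1

Work:
A strategy strictly dominates another if it gives a strictly higher payoff against every opponent action. Compare each pair of P1's strategies column-by-column:
  A vs B: [2 vs 2, 5 vs 5, 4 vs 4] → A does not strictly dominate B (column X: 2 ≤ 2)
  A vs C: [2 vs 1, 5 vs 5, 4 vs 7] → A does not strictly dominate C (column Y: 5 ≤ 5)
  B vs A: [2 vs 2, 5 vs 5, 4 vs 4] → B does not strictly dominate A (column X: 2 ≤ 2)
  B vs C: [2 vs 1, 5 vs 5, 4 vs 7] → B does not strictly dominate C (column Y: 5 ≤ 5)
  C vs A: [1 vs 2, 5 vs 5, 7 vs 4] → C does not strictly dominate A (column X: 1 ≤ 2)
  C vs B: [1 vs 2, 5 vs 5, 7 vs 4] → C does not strictly dominate B (column X: 1 ≤ 2)
No single strategy strictly dominates all others → no strictly dominant strategy.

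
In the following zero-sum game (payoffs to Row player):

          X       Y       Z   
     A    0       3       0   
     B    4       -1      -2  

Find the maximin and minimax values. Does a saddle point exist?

Maximin = 0, Minimax = 0, Saddle: True

Work:
Row minimums: [0, -2] → maximin = 0
Column maximums: [4, 3, 0] → minimax = 0
Saddle point exists! Game value = 0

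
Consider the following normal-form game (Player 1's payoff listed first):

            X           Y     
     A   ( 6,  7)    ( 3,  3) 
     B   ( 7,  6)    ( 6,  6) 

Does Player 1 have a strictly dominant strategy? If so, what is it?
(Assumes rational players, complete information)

Yes, Player 1's strictly dominant strategy is B

Work:
A strategy strictly dominates another if it gives a strictly higher payoff against every opponent action. Compare each pair of P1's strategies column-by-column:
  A vs B: [6 vs 7, 3 vs 6] → A does not strictly dominate B (column X: 6 ≤ 7)
  B vs A: [7 vs 6, 6 vs 3] → B strictly dominates A
B strictly dominates every other strategy → strictly dominant.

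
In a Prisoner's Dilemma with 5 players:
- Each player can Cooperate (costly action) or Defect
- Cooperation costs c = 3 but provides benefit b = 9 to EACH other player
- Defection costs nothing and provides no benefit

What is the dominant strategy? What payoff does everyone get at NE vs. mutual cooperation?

Dominant: Defect; NE payoff = 0; Coop payoff = 33

Work:
Defect dominates (saves cost c = 3, benefit to others is external)
NE: All defect → everyone gets 0
If all cooperate: each receives (4)×9 - 3 = 33
Social dilemma: 33 > 0 but NE gives 0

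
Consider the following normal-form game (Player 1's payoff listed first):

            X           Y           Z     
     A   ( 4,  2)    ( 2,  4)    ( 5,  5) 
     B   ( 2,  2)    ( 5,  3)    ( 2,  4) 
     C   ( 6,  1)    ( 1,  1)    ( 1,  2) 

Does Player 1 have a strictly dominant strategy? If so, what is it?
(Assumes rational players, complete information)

No strictly dominant strategy exists for Player 1

Work:
A strategy strictly dominates another if it gives a strictly higher payoff against every opponent action. Compare each pair of P1's strategies column-by-column:
  A vs B: [4 vs 2, 2 vs 5, 5 vs 2] → A does not strictly dominate B (column Y: 2 ≤ 5)
  A vs C: [4 vs 6, 2 vs 1, 5 vs 1] → A does not strictly dominate C (column X: 4 ≤ 6)
  B vs A: [2 vs 4, 5 vs 2, 2 vs 5] → B does not strictly dominate A (column X: 2 ≤ 4)
  B vs C: [2 vs 6, 5 vs 1, 2 vs 1] → B does not strictly dominate C (column X: 2 ≤ 6)
  C vs A: [6 vs 4, 1 vs 2, 1 vs 5] → C does not strictly dominate A (column Y: 1 ≤ 2)
  C vs B: [6 vs 2, 1 vs 5, 1 vs 2] → C does not strictly dominate B (column Y: 1 ≤ 5)
No single strategy strictly dominates all others → no strictly dominant strategy.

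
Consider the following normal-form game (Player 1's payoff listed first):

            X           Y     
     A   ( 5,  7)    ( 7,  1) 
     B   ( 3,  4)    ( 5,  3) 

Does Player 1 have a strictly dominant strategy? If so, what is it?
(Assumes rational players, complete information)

Yes, Player 1's strictly dominant strategy is A

Work:
A strategy strictly dominates another if it gives a strictly higher payoff against every opponent action. Compare each pair of P1's strategies column-by-column:
  A vs B: [5 vs 3, 7 vs 5] → A strictly dominates B
  B vs A: [3 vs 5, 5 vs 7] → B does not strictly dominate A (column X: 3 ≤ 5)
A strictly dominates every other strategy → strictly dominant.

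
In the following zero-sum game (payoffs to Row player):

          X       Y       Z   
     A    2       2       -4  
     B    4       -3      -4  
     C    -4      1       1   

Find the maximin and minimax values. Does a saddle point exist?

Maximin = -4, Minimax = 1, Saddle: False

Work:
Row minimums: [-4, -4, -4] → maximin = -4
Column maximums: [4, 2, 1] → minimax = 1
No saddle point (maximin ≠ minimax). Mixed strategy needed.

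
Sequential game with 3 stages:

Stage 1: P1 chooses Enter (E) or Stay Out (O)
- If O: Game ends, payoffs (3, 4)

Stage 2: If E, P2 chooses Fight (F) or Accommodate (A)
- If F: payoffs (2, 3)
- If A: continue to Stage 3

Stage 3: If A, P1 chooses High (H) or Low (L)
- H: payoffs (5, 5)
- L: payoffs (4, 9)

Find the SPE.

SPE: (E, A, H); Outcome (5, 5)

Work:
Stage 3: P1 chooses H (5 vs 4)
Stage 2: P2: F->3, A->5 (anticipating H). Choose A
Stage 1: P1: O->3, E->5 (anticipating A, H). Choose E
SPE path: E -> A -> H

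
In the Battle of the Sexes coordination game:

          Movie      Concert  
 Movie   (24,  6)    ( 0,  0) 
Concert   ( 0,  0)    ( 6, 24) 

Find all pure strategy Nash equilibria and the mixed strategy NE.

Pure NE: (Movie, Movie) and (Concert, Concert); Mixed NE: p = 0.8, q = 0.2

Work:
Check pure NE:
(Movie, Movie): (24, 6) - no unilateral deviation beneficial
(Concert, Concert): (6, 24) - no unilateral deviation beneficial
Mixed NE: P1 plays Movie with p = 0.8, P2 plays Movie with q = 0.2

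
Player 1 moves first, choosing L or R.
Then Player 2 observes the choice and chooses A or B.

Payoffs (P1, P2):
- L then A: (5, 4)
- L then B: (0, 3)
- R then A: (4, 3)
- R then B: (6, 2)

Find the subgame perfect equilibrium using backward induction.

P1 plays L, P2 plays A after L and A after R; Payoff (5, 4)

Work:
Backward induction:
After L: P2 chooses A → P1 gets 5
After R: P2 chooses A → P1 gets 4
P1 chooses L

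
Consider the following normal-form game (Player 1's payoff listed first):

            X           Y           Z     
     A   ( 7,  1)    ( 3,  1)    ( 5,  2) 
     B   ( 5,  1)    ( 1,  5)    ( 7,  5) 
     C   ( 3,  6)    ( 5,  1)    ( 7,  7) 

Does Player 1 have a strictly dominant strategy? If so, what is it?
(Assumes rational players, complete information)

No strictly dominant strategy exists for Player 1

Work:
A strategy strictly dominates another if it gives a strictly higher payoff against every opponent action. Compare each pair of P1's strategies column-by-column:
  A vs B: [7 vs 5, 3 vs 1, 5 vs 7] → A does not strictly dominate B (column Z: 5 ≤ 7)
  A vs C: [7 vs 3, 3 vs 5, 5 vs 7] → A does not strictly dominate C (column Y: 3 ≤ 5)
  B vs A: [5 vs 7, 1 vs 3, 7 vs 5] → B does not strictly dominate A (column X: 5 ≤ 7)
  B vs C: [5 vs 3, 1 vs 5, 7 vs 7] → B does not strictly dominate C (column Y: 1 ≤ 5)
  C vs A: [3 vs 7, 5 vs 3, 7 vs 5] → C does not strictly dominate A (column X: 3 ≤ 7)
  C vs B: [3 vs 5, 5 vs 1, 7 vs 7] → C does not strictly dominate B (column X: 3 ≤ 5)
No single strategy strictly dominates all others → no strictly dominant strategy.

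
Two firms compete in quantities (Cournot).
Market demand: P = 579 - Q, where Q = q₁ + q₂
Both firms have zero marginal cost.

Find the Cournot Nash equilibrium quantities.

q₁* = q₂* = 193.0; P* = 193.0

Work:
Profit: π_i = P·q_i = (a - q_i - q_j)·q_i
FOC: ∂π_i/∂q_i = a - 2q_i - q_j = 0
Reaction function: q_i = (579 - q_j)/2
Symmetry: q* = 579/3 = 193.0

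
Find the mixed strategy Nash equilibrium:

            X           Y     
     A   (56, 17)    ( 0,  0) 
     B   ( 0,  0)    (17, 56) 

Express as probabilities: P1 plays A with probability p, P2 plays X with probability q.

p = 0.7671, q = 0.2329

Work:
Find probabilities that make opponent indifferent:
P2 chooses q to make P1 indifferent between A and B
P1 chooses p to make P2 indifferent between X and Y
Mixed NE: P1 plays (A: 0.7671, B: 0.2329), P2 plays (X: 0.2329, Y: 0.7671)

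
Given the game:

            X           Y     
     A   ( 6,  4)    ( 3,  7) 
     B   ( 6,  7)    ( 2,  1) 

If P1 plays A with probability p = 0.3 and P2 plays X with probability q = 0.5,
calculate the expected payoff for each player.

E[P1] = 4.15, E[P2] = 4.45

Work:
E[P1] = p·q·π₁(A,X) + p·(1-q)·π₁(A,Y) + (1-p)·q·π₁(B,X) + (1-p)·(1-q)·π₁(B,Y)
= 0.3·0.5·6 + 0.3·0.5·3 + 0.7·0.5·6 + 0.7·0.5·2
= 4.15

E[P2] = 4.45 (similar calculation)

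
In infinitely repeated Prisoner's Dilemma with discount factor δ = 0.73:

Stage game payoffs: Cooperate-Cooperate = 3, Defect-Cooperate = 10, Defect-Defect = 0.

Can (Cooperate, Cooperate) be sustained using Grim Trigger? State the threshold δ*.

δ* = 0.7; since δ = 0.73 ≥ 0.7, cooperation can be sustained

Work:
For Grim Trigger:
Cooperate forever: 3/(1-δ)
Defect then punished: 10 + 0·δ/(1-δ)
Need: 3/(1-δ) ≥ 10 + 0·δ/(1-δ)
Solving: δ ≥ (T-R)/(T-P) = (10-3)/(10-0) = 0.7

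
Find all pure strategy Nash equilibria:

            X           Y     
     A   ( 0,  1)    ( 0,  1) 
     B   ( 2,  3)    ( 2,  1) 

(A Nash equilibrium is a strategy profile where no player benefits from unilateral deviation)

Nash equilibrium: (B, X)

Work:
Best responses:
  P1 vs X: payoffs [0, 2] → best response B (payoff 2)
  P1 vs Y: payoffs [0, 2] → best response B (payoff 2)
  P2 vs A: payoffs [1, 1] → best response X/Y (payoff 1)
  P2 vs B: payoffs [3, 1] → best response X (payoff 3)
Mutual best responses: (B,X) → Nash equilibria.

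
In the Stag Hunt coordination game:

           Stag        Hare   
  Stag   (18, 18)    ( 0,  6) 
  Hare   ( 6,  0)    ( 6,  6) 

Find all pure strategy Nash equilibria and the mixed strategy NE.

Pure NE: (Stag, Stag) and (Hare, Hare); Mixed NE: p = 0.3333, q = 0.3333

Work:
Check pure NE:
(Stag, Stag): (18, 18) - no unilateral deviation beneficial
(Hare, Hare): (6, 6) - no unilateral deviation beneficial
Mixed NE: P1 plays Stag with p = 0.3333, P2 plays Stag with q = 0.3333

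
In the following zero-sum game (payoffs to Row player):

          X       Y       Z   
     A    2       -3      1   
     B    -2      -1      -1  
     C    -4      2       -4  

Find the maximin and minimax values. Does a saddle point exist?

Maximin = -2, Minimax = 1, Saddle: False

Work:
Row minimums: [-3, -2, -4] → maximin = -2
Column maximums: [2, 2, 1] → minimax = 1
No saddle point (maximin ≠ minimax). Mixed strategy needed.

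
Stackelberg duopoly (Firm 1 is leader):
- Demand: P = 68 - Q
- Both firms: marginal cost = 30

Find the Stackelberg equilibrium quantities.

q₁* (leader) = 19.0, q₂* (follower) = 9.5

Work:
Follower's reaction: q₂ = (a - c - q₁)/2
Leader substitutes: π₁ = q₁·(a - q₁ - (a-c-q₁)/2 - c)
FOC: q₁* = (68 - 30)/2 = 19.00
Then: q₂* = (68 - 30 - 19.0)/2 = 9.50
Leader has first-mover advantage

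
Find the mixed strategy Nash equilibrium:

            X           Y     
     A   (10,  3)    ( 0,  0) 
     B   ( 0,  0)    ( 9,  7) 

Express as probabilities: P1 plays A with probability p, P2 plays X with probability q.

p = 0.7, q = 0.4737

Work:
Find probabilities that make opponent indifferent:
P2 chooses q to make P1 indifferent between A and B
P1 chooses p to make P2 indifferent between X and Y
Mixed NE: P1 plays (A: 0.7, B: 0.3), P2 plays (X: 0.4737, Y: 0.5263)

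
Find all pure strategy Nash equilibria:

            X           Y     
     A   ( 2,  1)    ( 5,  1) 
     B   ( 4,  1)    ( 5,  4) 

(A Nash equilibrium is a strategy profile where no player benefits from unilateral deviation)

Nash equilibrium: (A, Y), (B, Y)

Work:
Best responses:
  P1 vs X: payoffs [2, 4] → best response B (payoff 4)
  P1 vs Y: payoffs [5, 5] → best response A/B (payoff 5)
  P2 vs A: payoffs [1, 1] → best response X/Y (payoff 1)
  P2 vs B: payoffs [1, 4] → best response Y (payoff 4)
Mutual best responses: (A,Y), (B,Y) → Nash equilibria.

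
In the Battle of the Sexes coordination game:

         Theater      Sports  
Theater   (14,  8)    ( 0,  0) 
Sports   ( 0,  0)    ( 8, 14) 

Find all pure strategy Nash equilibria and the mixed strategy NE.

Pure NE: (Theater, Theater) and (Sports, Sports); Mixed NE: p = 0.6364, q = 0.3636

Work:
Check pure NE:
(Theater, Theater): (14, 8) - no unilateral deviation beneficial
(Sports, Sports): (8, 14) - no unilateral deviation beneficial
Mixed NE: P1 plays Theater with p = 0.6364, P2 plays Theater with q = 0.3636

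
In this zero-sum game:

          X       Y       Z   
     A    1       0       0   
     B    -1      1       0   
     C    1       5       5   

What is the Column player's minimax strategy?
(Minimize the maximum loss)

Column should play X, value = 1

Work:
Column player minimizes Row's maximum payoff:
Column X: max payoff to Row = 1
Column Y: max payoff to Row = 5
Column Z: max payoff to Row = 5
Minimum is 1, achieved by column X.
Minimax strategy: X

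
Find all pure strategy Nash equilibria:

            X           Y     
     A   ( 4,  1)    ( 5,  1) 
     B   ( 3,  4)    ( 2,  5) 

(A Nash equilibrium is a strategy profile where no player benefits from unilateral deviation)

Nash equilibrium: (A, X), (A, Y)

Work:
Best responses:
  P1 vs X: payoffs [4, 3] → best response A (payoff 4)
  P1 vs Y: payoffs [5, 2] → best response A (payoff 5)
  P2 vs A: payoffs [1, 1] → best response X/Y (payoff 1)
  P2 vs B: payoffs [4, 5] → best response Y (payoff 5)
Mutual best responses: (A,X), (A,Y) → Nash equilibria.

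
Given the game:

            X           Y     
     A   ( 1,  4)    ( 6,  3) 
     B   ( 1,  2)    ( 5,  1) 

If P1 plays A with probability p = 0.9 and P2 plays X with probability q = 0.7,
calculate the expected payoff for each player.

E[P1] = 2.47, E[P2] = 3.5

Work:
E[P1] = p·q·π₁(A,X) + p·(1-q)·π₁(A,Y) + (1-p)·q·π₁(B,X) + (1-p)·(1-q)·π₁(B,Y)
= 0.9·0.7·1 + 0.9·0.3·6 + 0.1·0.7·1 + 0.1·0.3·5
= 2.47

E[P2] = 3.5 (similar calculation)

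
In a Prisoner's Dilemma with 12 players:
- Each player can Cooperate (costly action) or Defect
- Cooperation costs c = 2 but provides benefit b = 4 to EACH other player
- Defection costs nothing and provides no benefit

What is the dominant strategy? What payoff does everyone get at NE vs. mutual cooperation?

Dominant: Defect; NE payoff = 0; Coop payoff = 42

Work:
Defect dominates (saves cost c = 2, benefit to others is external)
NE: All defect → everyone gets 0
If all cooperate: each receives (11)×4 - 2 = 42
Social dilemma: 42 > 0 but NE gives 0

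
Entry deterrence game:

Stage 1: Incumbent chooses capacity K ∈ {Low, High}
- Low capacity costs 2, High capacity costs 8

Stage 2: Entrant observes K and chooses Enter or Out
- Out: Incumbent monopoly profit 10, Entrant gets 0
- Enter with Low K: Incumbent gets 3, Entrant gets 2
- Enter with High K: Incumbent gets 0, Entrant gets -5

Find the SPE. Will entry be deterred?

SPE: (High, Enter|Low, Out|High); Entry deterred. Incumbent net profit = 2

Work:
After Low K: Entrant enters (2 > 0)
After High K: Entrant stays out (-5 < 0)
Incumbent: Low → 3−2=1, High → 10−8=2
Incumbent chooses High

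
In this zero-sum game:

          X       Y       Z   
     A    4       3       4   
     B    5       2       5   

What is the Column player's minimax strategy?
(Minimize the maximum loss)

Column should play Y, value = 3

Work:
Column player minimizes Row's maximum payoff:
Column X: max payoff to Row = 5
Column Y: max payoff to Row = 3
Column Z: max payoff to Row = 5
Minimum is 3, achieved by column Y.
Minimax strategy: Y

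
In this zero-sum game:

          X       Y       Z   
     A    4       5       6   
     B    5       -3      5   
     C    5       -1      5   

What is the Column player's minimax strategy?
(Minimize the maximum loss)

Column should play X or Y (all achieve the minimum), value = 5

Work:
Column player minimizes Row's maximum payoff:
Column X: max payoff to Row = 5
Column Y: max payoff to Row = 5
Column Z: max payoff to Row = 6
Minimum is 5, achieved by columns X, Y (tied).
Each of X or Y is a minimax strategy.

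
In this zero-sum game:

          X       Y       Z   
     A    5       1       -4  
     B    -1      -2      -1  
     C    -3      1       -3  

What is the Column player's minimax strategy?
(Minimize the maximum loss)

Column should play Z, value = -1

Work:
Column player minimizes Row's maximum payoff:
Column X: max payoff to Row = 5
Column Y: max payoff to Row = 1
Column Z: max payoff to Row = -1
Minimum is -1, achieved by column Z.
Minimax strategy: Z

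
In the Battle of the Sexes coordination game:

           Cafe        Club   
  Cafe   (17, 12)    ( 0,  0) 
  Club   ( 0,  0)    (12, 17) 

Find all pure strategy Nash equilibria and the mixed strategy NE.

Pure NE: (Cafe, Cafe) and (Club, Club); Mixed NE: p = 0.5862, q = 0.4138

Work:
Check pure NE:
(Cafe, Cafe): (17, 12) - no unilateral deviation beneficial
(Club, Club): (12, 17) - no unilateral deviation beneficial
Mixed NE: P1 plays Cafe with p = 0.5862, P2 plays Cafe with q = 0.4138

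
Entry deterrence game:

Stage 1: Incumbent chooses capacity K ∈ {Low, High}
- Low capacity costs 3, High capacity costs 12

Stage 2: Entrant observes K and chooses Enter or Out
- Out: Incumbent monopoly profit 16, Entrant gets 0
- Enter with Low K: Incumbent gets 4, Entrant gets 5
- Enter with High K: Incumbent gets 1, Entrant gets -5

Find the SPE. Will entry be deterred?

SPE: (High, Enter|Low, Out|High); Entry deterred. Incumbent net profit = 4

Work:
After Low K: Entrant enters (5 > 0)
After High K: Entrant stays out (-5 < 0)
Incumbent: Low → 4−3=1, High → 16−12=4
Incumbent chooses High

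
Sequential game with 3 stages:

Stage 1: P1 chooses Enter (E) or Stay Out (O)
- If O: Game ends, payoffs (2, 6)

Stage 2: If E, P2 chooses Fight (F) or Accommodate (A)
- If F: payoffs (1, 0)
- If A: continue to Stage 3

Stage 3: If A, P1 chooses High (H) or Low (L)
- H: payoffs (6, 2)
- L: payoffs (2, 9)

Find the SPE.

SPE: (E, A, H); Outcome (6, 2)

Work:
Stage 3: P1 chooses H (6 vs 2)
Stage 2: P2: F->0, A->2 (anticipating H). Choose A
Stage 1: P1: O->2, E->6 (anticipating A, H). Choose E
SPE path: E -> A -> H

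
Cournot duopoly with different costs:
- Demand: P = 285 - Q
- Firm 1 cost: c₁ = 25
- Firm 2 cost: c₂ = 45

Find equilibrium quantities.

q₁* = 93.33, q₂* = 73.33

Work:
Reaction: q₁ = (285 - 25 - q₂)/2
Reaction: q₂ = (285 - 45 - q₁)/2
Solve simultaneously:
q₁* = (285 - 2×25 + 45)/3 = 93.33
q₂* = (285 - 2×45 + 25)/3 = 73.33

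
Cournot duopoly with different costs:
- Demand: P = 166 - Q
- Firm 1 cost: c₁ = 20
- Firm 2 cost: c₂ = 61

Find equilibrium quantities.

q₁* = 62.33, q₂* = 21.33

Work:
Reaction: q₁ = (166 - 20 - q₂)/2
Reaction: q₂ = (166 - 61 - q₁)/2
Solve simultaneously:
q₁* = (166 - 2×20 + 61)/3 = 62.33
q₂* = (166 - 2×61 + 20)/3 = 21.33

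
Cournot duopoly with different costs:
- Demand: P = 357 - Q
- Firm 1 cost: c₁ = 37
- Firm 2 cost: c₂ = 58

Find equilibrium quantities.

q₁* = 113.67, q₂* = 92.67

Work:
Reaction: q₁ = (357 - 37 - q₂)/2
Reaction: q₂ = (357 - 58 - q₁)/2
Solve simultaneously:
q₁* = (357 - 2×37 + 58)/3 = 113.67
q₂* = (357 - 2×58 + 37)/3 = 92.67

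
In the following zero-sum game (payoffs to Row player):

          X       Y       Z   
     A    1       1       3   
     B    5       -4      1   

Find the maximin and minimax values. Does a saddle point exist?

Maximin = 1, Minimax = 1, Saddle: True

Work:
Row minimums: [1, -4] → maximin = 1
Column maximums: [5, 1, 3] → minimax = 1
Saddle point exists! Game value = 1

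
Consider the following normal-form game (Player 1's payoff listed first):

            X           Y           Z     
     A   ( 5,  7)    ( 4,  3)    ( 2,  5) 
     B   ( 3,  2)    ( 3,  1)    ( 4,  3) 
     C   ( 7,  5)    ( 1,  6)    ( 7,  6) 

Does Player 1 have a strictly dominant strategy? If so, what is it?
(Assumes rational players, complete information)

No strictly dominant strategy exists for Player 1

Work:
A strategy strictly dominates another if it gives a strictly higher payoff against every opponent action. Compare each pair of P1's strategies column-by-column:
  A vs B: [5 vs 3, 4 vs 3, 2 vs 4] → A does not strictly dominate B (column Z: 2 ≤ 4)
  A vs C: [5 vs 7, 4 vs 1, 2 vs 7] → A does not strictly dominate C (column X: 5 ≤ 7)
  B vs A: [3 vs 5, 3 vs 4, 4 vs 2] → B does not strictly dominate A (column X: 3 ≤ 5)
  B vs C: [3 vs 7, 3 vs 1, 4 vs 7] → B does not strictly dominate C (column X: 3 ≤ 7)
  C vs A: [7 vs 5, 1 vs 4, 7 vs 2] → C does not strictly dominate A (column Y: 1 ≤ 4)
  C vs B: [7 vs 3, 1 vs 3, 7 vs 4] → C does not strictly dominate B (column Y: 1 ≤ 3)
No single strategy strictly dominates all others → no strictly dominant strategy.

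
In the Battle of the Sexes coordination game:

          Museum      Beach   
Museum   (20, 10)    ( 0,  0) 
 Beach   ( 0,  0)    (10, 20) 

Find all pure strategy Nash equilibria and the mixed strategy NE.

Pure NE: (Museum, Museum) and (Beach, Beach); Mixed NE: p = 0.6667, q = 0.3333

Work:
Check pure NE:
(Museum, Museum): (20, 10) - no unilateral deviation beneficial
(Beach, Beach): (10, 20) - no unilateral deviation beneficial
Mixed NE: P1 plays Museum with p = 0.6667, P2 plays Museum with q = 0.3333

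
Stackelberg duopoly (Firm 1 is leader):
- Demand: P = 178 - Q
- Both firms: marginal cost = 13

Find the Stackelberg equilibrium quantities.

q₁* (leader) = 82.5, q₂* (follower) = 41.25

Work:
Follower's reaction: q₂ = (a - c - q₁)/2
Leader substitutes: π₁ = q₁·(a - q₁ - (a-c-q₁)/2 - c)
FOC: q₁* = (178 - 13)/2 = 82.50
Then: q₂* = (178 - 13 - 82.5)/2 = 41.25
Leader has first-mover advantage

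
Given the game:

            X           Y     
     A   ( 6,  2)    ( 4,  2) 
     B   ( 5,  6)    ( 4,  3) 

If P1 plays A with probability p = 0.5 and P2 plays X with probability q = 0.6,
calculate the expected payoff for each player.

E[P1] = 4.9, E[P2] = 3.4

Work:
E[P1] = p·q·π₁(A,X) + p·(1-q)·π₁(A,Y) + (1-p)·q·π₁(B,X) + (1-p)·(1-q)·π₁(B,Y)
= 0.5·0.6·6 + 0.5·0.4·4 + 0.5·0.6·5 + 0.5·0.4·4
= 4.9

E[P2] = 3.4 (similar calculation)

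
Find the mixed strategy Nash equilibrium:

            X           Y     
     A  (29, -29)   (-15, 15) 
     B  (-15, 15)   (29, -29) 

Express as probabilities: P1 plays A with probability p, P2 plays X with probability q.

p = 0.5, q = 0.5

Work:
Find probabilities that make opponent indifferent:
P2 chooses q to make P1 indifferent between A and B
P1 chooses p to make P2 indifferent between X and Y
Mixed NE: P1 plays (A: 0.5, B: 0.5), P2 plays (X: 0.5, Y: 0.5)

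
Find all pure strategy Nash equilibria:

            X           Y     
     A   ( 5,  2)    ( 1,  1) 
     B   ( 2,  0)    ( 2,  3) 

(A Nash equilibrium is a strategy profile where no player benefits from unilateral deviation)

Nash equilibrium: (A, X), (B, Y)

Work:
Best responses:
  P1 vs X: payoffs [5, 2] → best response A (payoff 5)
  P1 vs Y: payoffs [1, 2] → best response B (payoff 2)
  P2 vs A: payoffs [2, 1] → best response X (payoff 2)
  P2 vs B: payoffs [0, 3] → best response Y (payoff 3)
Mutual best responses: (A,X), (B,Y) → Nash equilibria.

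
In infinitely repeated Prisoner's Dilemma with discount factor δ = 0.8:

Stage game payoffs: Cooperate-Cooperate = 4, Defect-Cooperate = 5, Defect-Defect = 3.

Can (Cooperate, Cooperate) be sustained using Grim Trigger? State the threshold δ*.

δ* = 0.5; since δ = 0.8 ≥ 0.5, cooperation can be sustained

Work:
For Grim Trigger:
Cooperate forever: 4/(1-δ)
Defect then punished: 5 + 3·δ/(1-δ)
Need: 4/(1-δ) ≥ 5 + 3·δ/(1-δ)
Solving: δ ≥ (T-R)/(T-P) = (5-4)/(5-3) = 0.5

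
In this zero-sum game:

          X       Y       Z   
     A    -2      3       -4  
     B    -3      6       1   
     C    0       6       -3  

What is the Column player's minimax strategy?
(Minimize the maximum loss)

Column should play X, value = 0

Work:
Column player minimizes Row's maximum payoff:
Column X: max payoff to Row = 0
Column Y: max payoff to Row = 6
Column Z: max payoff to Row = 1
Minimum is 0, achieved by column X.
Minimax strategy: X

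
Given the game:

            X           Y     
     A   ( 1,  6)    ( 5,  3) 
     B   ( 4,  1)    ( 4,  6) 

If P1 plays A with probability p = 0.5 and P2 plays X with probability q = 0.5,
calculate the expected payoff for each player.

E[P1] = 3.5, E[P2] = 4.0

Work:
E[P1] = p·q·π₁(A,X) + p·(1-q)·π₁(A,Y) + (1-p)·q·π₁(B,X) + (1-p)·(1-q)·π₁(B,Y)
= 0.5·0.5·1 + 0.5·0.5·5 + 0.5·0.5·4 + 0.5·0.5·4
= 3.5

E[P2] = 4.0 (similar calculation)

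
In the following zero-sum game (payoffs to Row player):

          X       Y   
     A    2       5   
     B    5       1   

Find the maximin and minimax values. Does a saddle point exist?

Maximin = 2, Minimax = 5, Saddle: False

Work:
Row minimums: [2, 1] → maximin = 2
Column maximums: [5, 5] → minimax = 5
No saddle point (maximin ≠ minimax). Mixed strategy needed.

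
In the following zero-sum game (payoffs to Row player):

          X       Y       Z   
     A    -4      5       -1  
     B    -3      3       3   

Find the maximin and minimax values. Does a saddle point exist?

Maximin = -3, Minimax = -3, Saddle: True

Work:
Row minimums: [-4, -3] → maximin = -3
Column maximums: [-3, 5, 3] → minimax = -3
Saddle point exists! Game value = -3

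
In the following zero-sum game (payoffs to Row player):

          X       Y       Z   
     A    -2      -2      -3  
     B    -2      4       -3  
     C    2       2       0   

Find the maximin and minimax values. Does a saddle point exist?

Maximin = 0, Minimax = 0, Saddle: True

Work:
Row minimums: [-3, -3, 0] → maximin = 0
Column maximums: [2, 4, 0] → minimax = 0
Saddle point exists! Game value = 0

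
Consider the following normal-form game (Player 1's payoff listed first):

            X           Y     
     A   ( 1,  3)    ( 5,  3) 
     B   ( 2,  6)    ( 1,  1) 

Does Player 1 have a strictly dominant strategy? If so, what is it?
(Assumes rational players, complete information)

No strictly dominant strategy exists for Player 1

Work:
A strategy strictly dominates another if it gives a strictly higher payoff against every opponent action. Compare each pair of P1's strategies column-by-column:
  A vs B: [1 vs 2, 5 vs 1] → A does not strictly dominate B (column X: 1 ≤ 2)
  B vs A: [2 vs 1, 1 vs 5] → B does not strictly dominate A (column Y: 1 ≤ 5)
No single strategy strictly dominates all others → no strictly dominant strategy.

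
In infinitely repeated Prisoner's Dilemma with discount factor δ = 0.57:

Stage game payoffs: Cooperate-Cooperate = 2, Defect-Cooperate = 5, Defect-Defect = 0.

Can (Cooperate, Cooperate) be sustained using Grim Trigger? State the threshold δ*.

δ* = 0.6; since δ = 0.57 < 0.6, cooperation cannot be sustained

Work:
For Grim Trigger:
Cooperate forever: 2/(1-δ)
Defect then punished: 5 + 0·δ/(1-δ)
Need: 2/(1-δ) ≥ 5 + 0·δ/(1-δ)
Solving: δ ≥ (T-R)/(T-P) = (5-2)/(5-0) = 0.6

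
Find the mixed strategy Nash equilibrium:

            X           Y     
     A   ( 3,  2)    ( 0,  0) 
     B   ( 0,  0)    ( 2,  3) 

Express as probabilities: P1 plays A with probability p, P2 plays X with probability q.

p = 0.6, q = 0.4

Work:
Find probabilities that make opponent indifferent:
P2 chooses q to make P1 indifferent between A and B
P1 chooses p to make P2 indifferent between X and Y
Mixed NE: P1 plays (A: 0.6, B: 0.4), P2 plays (X: 0.4, Y: 0.6)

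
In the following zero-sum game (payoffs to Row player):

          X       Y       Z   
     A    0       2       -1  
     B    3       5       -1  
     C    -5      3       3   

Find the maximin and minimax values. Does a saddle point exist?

Maximin = -1, Minimax = 3, Saddle: False

Work:
Row minimums: [-1, -1, -5] → maximin = -1
Column maximums: [3, 5, 3] → minimax = 3
No saddle point (maximin ≠ minimax). Mixed strategy needed.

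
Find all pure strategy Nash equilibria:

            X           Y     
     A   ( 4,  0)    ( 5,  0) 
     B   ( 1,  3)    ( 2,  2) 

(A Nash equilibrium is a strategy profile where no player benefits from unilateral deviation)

Nash equilibrium: (A, X), (A, Y)

Work:
Best responses:
  P1 vs X: payoffs [4, 1] → best response A (payoff 4)
  P1 vs Y: payoffs [5, 2] → best response A (payoff 5)
  P2 vs A: payoffs [0, 0] → best response X/Y (payoff 0)
  P2 vs B: payoffs [3, 2] → best response X (payoff 3)
Mutual best responses: (A,X), (A,Y) → Nash equilibria.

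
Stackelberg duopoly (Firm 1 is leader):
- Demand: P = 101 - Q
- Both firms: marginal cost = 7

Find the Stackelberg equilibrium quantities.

q₁* (leader) = 47.0, q₂* (follower) = 23.5

Work:
Follower's reaction: q₂ = (a - c - q₁)/2
Leader substitutes: π₁ = q₁·(a - q₁ - (a-c-q₁)/2 - c)
FOC: q₁* = (101 - 7)/2 = 47.00
Then: q₂* = (101 - 7 - 47.0)/2 = 23.50
Leader has first-mover advantage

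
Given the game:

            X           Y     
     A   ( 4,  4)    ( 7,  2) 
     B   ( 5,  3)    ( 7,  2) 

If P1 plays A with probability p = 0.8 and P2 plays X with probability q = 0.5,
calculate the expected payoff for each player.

E[P1] = 5.6, E[P2] = 2.9

Work:
E[P1] = p·q·π₁(A,X) + p·(1-q)·π₁(A,Y) + (1-p)·q·π₁(B,X) + (1-p)·(1-q)·π₁(B,Y)
= 0.8·0.5·4 + 0.8·0.5·7 + 0.2·0.5·5 + 0.2·0.5·7
= 5.6

E[P2] = 2.9 (similar calculation)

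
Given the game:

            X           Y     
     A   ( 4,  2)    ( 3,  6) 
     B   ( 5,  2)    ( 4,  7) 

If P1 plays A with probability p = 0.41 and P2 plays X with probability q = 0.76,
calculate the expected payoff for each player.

E[P1] = 4.35, E[P2] = 3.1016

Work:
E[P1] = p·q·π₁(A,X) + p·(1-q)·π₁(A,Y) + (1-p)·q·π₁(B,X) + (1-p)·(1-q)·π₁(B,Y)
= 0.41·0.76·4 + 0.41·0.24·3 + 0.59·0.76·5 + 0.59·0.24·4
= 4.35

E[P2] = 3.1016 (similar calculation)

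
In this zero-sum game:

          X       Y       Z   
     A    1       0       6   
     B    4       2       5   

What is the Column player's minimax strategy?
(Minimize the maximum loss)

Column should play Y, value = 2

Work:
Column player minimizes Row's maximum payoff:
Column X: max payoff to Row = 4
Column Y: max payoff to Row = 2
Column Z: max payoff to Row = 6
Minimum is 2, achieved by column Y.
Minimax strategy: Y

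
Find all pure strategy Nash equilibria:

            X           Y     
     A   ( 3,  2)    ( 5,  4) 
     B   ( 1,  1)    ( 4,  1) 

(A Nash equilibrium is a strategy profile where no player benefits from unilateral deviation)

Nash equilibrium: (A, Y)

Work:
Best responses:
  P1 vs X: payoffs [3, 1] → best response A (payoff 3)
  P1 vs Y: payoffs [5, 4] → best response A (payoff 5)
  P2 vs A: payoffs [2, 4] → best response Y (payoff 4)
  P2 vs B: payoffs [1, 1] → best response X/Y (payoff 1)
Mutual best responses: (A,Y) → Nash equilibria.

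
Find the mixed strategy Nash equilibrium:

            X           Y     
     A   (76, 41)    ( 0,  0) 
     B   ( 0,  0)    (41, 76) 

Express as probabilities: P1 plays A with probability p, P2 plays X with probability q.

p = 0.6496, q = 0.3504

Work:
Find probabilities that make opponent indifferent:
P2 chooses q to make P1 indifferent between A and B
P1 chooses p to make P2 indifferent between X and Y
Mixed NE: P1 plays (A: 0.6496, B: 0.3504), P2 plays (X: 0.3504, Y: 0.6496)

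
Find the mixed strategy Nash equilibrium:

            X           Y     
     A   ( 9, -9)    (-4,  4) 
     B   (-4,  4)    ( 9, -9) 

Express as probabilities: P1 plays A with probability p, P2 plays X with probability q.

p = 0.5, q = 0.5

Work:
Find probabilities that make opponent indifferent:
P2 chooses q to make P1 indifferent between A and B
P1 chooses p to make P2 indifferent between X and Y
Mixed NE: P1 plays (A: 0.5, B: 0.5), P2 plays (X: 0.5, Y: 0.5)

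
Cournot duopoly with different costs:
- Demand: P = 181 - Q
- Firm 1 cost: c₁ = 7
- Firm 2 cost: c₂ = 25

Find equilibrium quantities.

q₁* = 64.0, q₂* = 46.0

Work:
Reaction: q₁ = (181 - 7 - q₂)/2
Reaction: q₂ = (181 - 25 - q₁)/2
Solve simultaneously:
q₁* = (181 - 2×7 + 25)/3 = 64.0
q₂* = (181 - 2×25 + 7)/3 = 46.0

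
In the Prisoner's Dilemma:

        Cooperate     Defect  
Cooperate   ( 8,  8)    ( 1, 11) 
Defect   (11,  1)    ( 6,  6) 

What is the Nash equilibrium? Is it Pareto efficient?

(Defect, Defect) is NE; not Pareto efficient

Work:
Defect dominates Cooperate for both players:
If P2 cooperates: Defect (11) > Cooperate (8)
If P2 defects: Defect (6) > Cooperate (1)
NE: (Defect, Defect) with payoff (6, 6)
But (Cooperate, Cooperate) = (8, 8) Pareto dominates (6, 6)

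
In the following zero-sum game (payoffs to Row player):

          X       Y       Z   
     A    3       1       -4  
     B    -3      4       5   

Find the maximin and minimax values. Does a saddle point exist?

Maximin = -3, Minimax = 3, Saddle: False

Work:
Row minimums: [-4, -3] → maximin = -3
Column maximums: [3, 4, 5] → minimax = 3
No saddle point (maximin ≠ minimax). Mixed strategy needed.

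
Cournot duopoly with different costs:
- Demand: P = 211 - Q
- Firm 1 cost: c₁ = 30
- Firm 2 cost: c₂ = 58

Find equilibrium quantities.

q₁* = 69.67, q₂* = 41.67

Work:
Reaction: q₁ = (211 - 30 - q₂)/2
Reaction: q₂ = (211 - 58 - q₁)/2
Solve simultaneously:
q₁* = (211 - 2×30 + 58)/3 = 69.67
q₂* = (211 - 2×58 + 30)/3 = 41.67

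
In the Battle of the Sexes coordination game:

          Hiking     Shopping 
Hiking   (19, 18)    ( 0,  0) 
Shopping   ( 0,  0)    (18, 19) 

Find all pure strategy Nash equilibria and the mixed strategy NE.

Pure NE: (Hiking, Hiking) and (Shopping, Shopping); Mixed NE: p = 0.5135, q = 0.4865

Work:
Check pure NE:
(Hiking, Hiking): (19, 18) - no unilateral deviation beneficial
(Shopping, Shopping): (18, 19) - no unilateral deviation beneficial
Mixed NE: P1 plays Hiking with p = 0.5135, P2 plays Hiking with q = 0.4865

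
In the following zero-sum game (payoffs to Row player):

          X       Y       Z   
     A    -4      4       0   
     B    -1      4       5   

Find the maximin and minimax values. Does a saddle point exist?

Maximin = -1, Minimax = -1, Saddle: True

Work:
Row minimums: [-4, -1] → maximin = -1
Column maximums: [-1, 4, 5] → minimax = -1
Saddle point exists! Game value = -1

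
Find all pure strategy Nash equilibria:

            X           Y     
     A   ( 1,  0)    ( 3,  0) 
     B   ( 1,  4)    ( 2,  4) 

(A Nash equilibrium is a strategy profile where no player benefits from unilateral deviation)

Nash equilibrium: (A, X), (A, Y), (B, X)

Work:
Best responses:
  P1 vs X: payoffs [1, 1] → best response A/B (payoff 1)
  P1 vs Y: payoffs [3, 2] → best response A (payoff 3)
  P2 vs A: payoffs [0, 0] → best response X/Y (payoff 0)
  P2 vs B: payoffs [4, 4] → best response X/Y (payoff 4)
Mutual best responses: (A,X), (A,Y), (B,X) → Nash equilibria.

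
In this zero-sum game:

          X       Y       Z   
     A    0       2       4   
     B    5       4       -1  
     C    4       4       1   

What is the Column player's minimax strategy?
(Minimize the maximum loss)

Column should play Y or Z (all achieve the minimum), value = 4

Work:
Column player minimizes Row's maximum payoff:
Column X: max payoff to Row = 5
Column Y: max payoff to Row = 4
Column Z: max payoff to Row = 4
Minimum is 4, achieved by columns Y, Z (tied).
Each of Y or Z is a minimax strategy.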